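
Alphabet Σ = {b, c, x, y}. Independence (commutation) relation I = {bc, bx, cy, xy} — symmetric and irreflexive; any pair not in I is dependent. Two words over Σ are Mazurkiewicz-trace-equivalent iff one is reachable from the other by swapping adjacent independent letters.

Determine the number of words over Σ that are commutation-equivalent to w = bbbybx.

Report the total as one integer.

drop 0:b onto floor
drop 1:b onto {0:b}
drop 2:b onto {1:b}
drop 3:y onto {2:b}
drop 4:b onto {3:y}
drop 5:x onto floor
ground layer = {0:b, 5:x}
drop-orders for the pieces not yet dropped (sum over which currently-grounded one goes next):
  1 to go: {4} 1  {5} 1
  2 to go: {3,4} 1  {4,5} 2
  3 to go: {2,3,4} 1  {3,4,5} 3
  4 to go: {1,2,3,4} 1  {2,3,4,5} 4
  if 0:b drops first: 5 orders
  if 5:x drops first: 1 orders
heap linearizations: 6

6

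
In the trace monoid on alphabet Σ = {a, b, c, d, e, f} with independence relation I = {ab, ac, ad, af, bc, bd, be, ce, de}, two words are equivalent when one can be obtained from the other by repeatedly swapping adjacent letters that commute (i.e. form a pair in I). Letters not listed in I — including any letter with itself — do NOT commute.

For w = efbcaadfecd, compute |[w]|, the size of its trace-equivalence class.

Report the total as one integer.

drop 0:e onto floor
drop 1:f onto {0:e}
drop 2:b onto {1:f}
drop 3:c onto {1:f}
drop 4:a onto {0:e}
drop 5:a onto {4:a}
drop 6:d onto {3:c}
drop 7:f onto {2:b, 6:d}
drop 8:e onto {5:a, 7:f}
drop 9:c onto {7:f}
drop 10:d onto {9:c}
ground layer = {0:e}
drop-orders for the pieces not yet dropped (sum over which currently-grounded one goes next):
  1 to go: {8} 1  {10} 1
  2 to go: {5,8} 1  {8,10} 2  {9,10} 1
  3 to go: {4,5,8} 1  {5,8,10} 3  {8,9,10} 3
  4 to go: {4,5,8,10} 4  {5,8,9,10} 6  {7,8,9,10} 3
  5 to go: {2,7,8,9,10} 3  {4,5,8,9,10} 10  {5,7,8,9,10} 9  {6,7,8,9,10} 3
  6 to go: {2,5,7,8,9,10} 12  {2,6,7,8,9,10} 6  {3,6,7,8,9,10} 3  {4,5,7,8,9,10} 19  {5,6,7,8,9,10} 12
  7 to go: {2,3,6,7,8,9,10} 9  {2,4,5,7,8,9,10} 31  {2,5,6,7,8,9,10} 30  {3,5,6,7,8,9,10} 15  {4,5,6,7,8,9,10} 31
  8 to go: {1,2,3,6,7,8,9,10} 9  {2,3,5,6,7,8,9,10} 54  {2,4,5,6,7,8,9,10} 92  {3,4,5,6,7,8,9,10} 46
  9 to go: {1,2,3,5,6,7,8,9,10} 63  {2,3,4,5,6,7,8,9,10} 192
  if 0:e drops first: 255 orders

255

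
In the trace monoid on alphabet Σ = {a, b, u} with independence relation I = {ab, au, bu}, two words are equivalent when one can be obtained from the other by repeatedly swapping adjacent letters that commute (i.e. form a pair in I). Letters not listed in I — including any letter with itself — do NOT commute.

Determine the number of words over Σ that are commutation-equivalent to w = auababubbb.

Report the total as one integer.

drop 0:a onto floor
drop 1:u onto floor
drop 2:a onto {0:a}
drop 3:b onto floor
drop 4:a onto {2:a}
drop 5:b onto {3:b}
drop 6:u onto {1:u}
drop 7:b onto {5:b}
drop 8:b onto {7:b}
drop 9:b onto {8:b}
ground layer = {0:a, 1:u, 3:b}
drop-orders for the pieces not yet dropped (sum over which currently-grounded one goes next):
  1 to go: {4} 1  {6} 1  {9} 1
  2 to go: {1,6} 1  {2,4} 1  {4,6} 2  {4,9} 2  {6,9} 2  {8,9} 1
  3 to go: {0,2,4} 1  {1,4,6} 3  {1,6,9} 3  {2,4,6} 3  {2,4,9} 3  {4,6,9} 6  {4,8,9} 3  {6,8,9} 3  {7,8,9} 1
  4 to go: {0,2,4,6} 4  {0,2,4,9} 4  {1,2,4,6} 6  {1,4,6,9} 12  {1,6,8,9} 6  {2,4,6,9} 12  {2,4,8,9} 6  {4,6,8,9} 12  {4,7,8,9} 4  {5,7,8,9} 1  {6,7,8,9} 4
  5 to go: {0,1,2,4,6} 10  {0,2,4,6,9} 20  {0,2,4,8,9} 10  {1,2,4,6,9} 30  {1,4,6,8,9} 30  {1,6,7,8,9} 10  {2,4,6,8,9} 30  {2,4,7,8,9} 10  {3,5,7,8,9} 1  {4,5,7,8,9} 5  {4,6,7,8,9} 20  {5,6,7,8,9} 5
  6 to go: {0,1,2,4,6,9} 60  {0,2,4,6,8,9} 60  {0,2,4,7,8,9} 20  {1,2,4,6,8,9} 90  {1,4,6,7,8,9} 60  {1,5,6,7,8,9} 15  {2,4,5,7,8,9} 15  {2,4,6,7,8,9} 60  {3,4,5,7,8,9} 6  {3,5,6,7,8,9} 6  {4,5,6,7,8,9} 30
  7 to go: {0,1,2,4,6,8,9} 210  {0,2,4,5,7,8,9} 35  {0,2,4,6,7,8,9} 140  {1,2,4,6,7,8,9} 210  {1,3,5,6,7,8,9} 21  {1,4,5,6,7,8,9} 105  {2,3,4,5,7,8,9} 21  {2,4,5,6,7,8,9} 105  {3,4,5,6,7,8,9} 42
  8 to go: {0,1,2,4,6,7,8,9} 560  {0,2,3,4,5,7,8,9} 56  {0,2,4,5,6,7,8,9} 280  {1,2,4,5,6,7,8,9} 420  {1,3,4,5,6,7,8,9} 168  {2,3,4,5,6,7,8,9} 168
  if 0:a drops first: 756 orders
  if 1:u drops first: 504 orders
  if 3:b drops first: 1260 orders
heap linearizations: 2520

2520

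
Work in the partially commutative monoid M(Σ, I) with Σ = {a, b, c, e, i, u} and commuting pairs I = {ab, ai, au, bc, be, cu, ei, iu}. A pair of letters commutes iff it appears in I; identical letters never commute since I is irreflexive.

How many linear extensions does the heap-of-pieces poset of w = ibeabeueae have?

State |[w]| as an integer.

drop 0:i onto floor
drop 1:b onto {0:i}
drop 2:e onto floor
drop 3:a onto {2:e}
drop 4:b onto {1:b}
drop 5:e onto {3:a}
drop 6:u onto {4:b, 5:e}
drop 7:e onto {6:u}
drop 8:a onto {7:e}
drop 9:e onto {8:a}
ground layer = {0:i, 2:e}
drop-orders for the pieces not yet dropped (sum over which currently-grounded one goes next):
  1 to go: {9} 1
  2 to go: {8,9} 1
  3 to go: {7,8,9} 1
  4 to go: {6,7,8,9} 1
  5 to go: {4,6,7,8,9} 1  {5,6,7,8,9} 1
  6 to go: {1,4,6,7,8,9} 1  {3,5,6,7,8,9} 1  {4,5,6,7,8,9} 2
  7 to go: {0,1,4,6,7,8,9} 1  {1,4,5,6,7,8,9} 3  {2,3,5,6,7,8,9} 1  {3,4,5,6,7,8,9} 3
  8 to go: {0,1,4,5,6,7,8,9} 4  {1,3,4,5,6,7,8,9} 6  {2,3,4,5,6,7,8,9} 4
  if 0:i drops first: 10 orders
  if 2:e drops first: 10 orders
heap linearizations: 20

20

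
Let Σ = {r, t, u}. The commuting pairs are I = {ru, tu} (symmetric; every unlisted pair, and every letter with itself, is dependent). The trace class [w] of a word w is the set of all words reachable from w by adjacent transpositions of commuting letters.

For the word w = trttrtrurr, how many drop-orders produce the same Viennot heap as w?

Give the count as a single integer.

piece 0:t — minimal
piece 1:r rests on {0:t}
piece 2:t rests on {1:r}
piece 3:t rests on {2:t}
piece 4:r rests on {3:t}
piece 5:t rests on {4:r}
piece 6:r rests on {5:t}
piece 7:u — minimal
piece 8:r rests on {6:r}
piece 9:r rests on {8:r}
minimal pieces: {0:t, 7:u}
ways to finish when only these pieces remain (= sum over removing one remaining piece with nothing left below it):
  1 left: {7}→1  {9}→1
  2 left: {7,9}→2  {8,9}→1
  3 left: {6,8,9}→1  {7,8,9}→3
  4 left: {5,6,8,9}→1  {6,7,8,9}→4
  5 left: {4,5,6,8,9}→1  {5,6,7,8,9}→5
  6 left: {3,4,5,6,8,9}→1  {4,5,6,7,8,9}→6
  7 left: {2,3,4,5,6,8,9}→1  {3,4,5,6,7,8,9}→7
  8 left: {1,2,3,4,5,6,8,9}→1  {2,3,4,5,6,7,8,9}→8
  placing 0:t first → 9 extensions
  placing 7:u first → 1 extensions
total linear extensions = 10

10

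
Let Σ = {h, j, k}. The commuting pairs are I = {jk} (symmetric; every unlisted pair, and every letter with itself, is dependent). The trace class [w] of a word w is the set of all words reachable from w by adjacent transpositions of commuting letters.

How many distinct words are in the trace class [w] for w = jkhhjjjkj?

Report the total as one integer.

drop 0:j onto floor
drop 1:k onto floor
drop 2:h onto {0:j, 1:k}
drop 3:h onto {2:h}
drop 4:j onto {3:h}
drop 5:j onto {4:j}
drop 6:j onto {5:j}
drop 7:k onto {3:h}
drop 8:j onto {6:j}
ground layer = {0:j, 1:k}
drop-orders for the pieces not yet dropped (sum over which currently-grounded one goes next):
  1 to go: {7} 1  {8} 1
  2 to go: {6,8} 1  {7,8} 2
  3 to go: {5,6,8} 1  {6,7,8} 3
  4 to go: {4,5,6,8} 1  {5,6,7,8} 4
  5 to go: {4,5,6,7,8} 5
  6 to go: {3,4,5,6,7,8} 5
  7 to go: {2,3,4,5,6,7,8} 5
  if 0:j drops first: 5 orders
  if 1:k drops first: 5 orders
heap linearizations: 10

10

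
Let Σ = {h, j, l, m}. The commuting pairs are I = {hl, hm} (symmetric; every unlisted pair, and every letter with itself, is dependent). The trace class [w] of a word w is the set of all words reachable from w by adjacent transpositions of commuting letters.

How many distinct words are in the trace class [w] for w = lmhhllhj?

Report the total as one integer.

35

#0=l has no predecessor
#1=m depends on [0:l]
#2=h has no predecessor
#3=h depends on [2:h]
#4=l depends on [1:m]
#5=l depends on [4:l]
#6=h depends on [3:h]
#7=j depends on [5:l, 6:h]
sources: [0:l, 2:h]
N(rest) = Σ N(rest − s) over sources s of rest; N(one piece) = 1:
  size 1 → [7]=1
  size 2 → [5,7]=1  [6,7]=1
  size 3 → [3,6,7]=1  [4,5,7]=1  [5,6,7]=2
  size 4 → [1,4,5,7]=1  [2,3,6,7]=1  [3,5,6,7]=3  [4,5,6,7]=3
  size 5 → [0,1,4,5,7]=1  [1,4,5,6,7]=4  [2,3,5,6,7]=4  [3,4,5,6,7]=6
  size 6 → [0,1,4,5,6,7]=5  [1,3,4,5,6,7]=10  [2,3,4,5,6,7]=10
  first=0(l) contributes 20
  first=2(h) contributes 15
|[w]| = 35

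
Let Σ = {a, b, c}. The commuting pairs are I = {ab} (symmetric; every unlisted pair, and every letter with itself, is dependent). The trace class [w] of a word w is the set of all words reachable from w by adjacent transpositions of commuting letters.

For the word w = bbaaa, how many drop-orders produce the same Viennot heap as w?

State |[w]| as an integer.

10

0(b) covers ∅
1(b) covers 0:b
2(a) covers ∅
3(a) covers 2:a
4(a) covers 3:a
floor of heap: 0:b, 2:a
completions by unplaced set U, small U first (add the entries for U minus each lowest piece of U):
  |U|=1: {1}:1  {4}:1
  |U|=2: {0,1}:1  {1,4}:2  {3,4}:1
  |U|=3: {0,1,4}:3  {1,3,4}:3  {2,3,4}:1
  start at 0(b): 4
  start at 2(a): 6
sum over floor = 10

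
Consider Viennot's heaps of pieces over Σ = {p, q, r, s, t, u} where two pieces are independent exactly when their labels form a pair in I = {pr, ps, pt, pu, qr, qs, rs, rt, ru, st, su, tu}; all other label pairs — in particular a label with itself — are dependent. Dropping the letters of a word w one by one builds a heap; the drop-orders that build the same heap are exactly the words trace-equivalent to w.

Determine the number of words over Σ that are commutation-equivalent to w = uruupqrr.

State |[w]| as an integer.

224

#0=u has no predecessor
#1=r has no predecessor
#2=u depends on [0:u]
#3=u depends on [2:u]
#4=p has no predecessor
#5=q depends on [3:u, 4:p]
#6=r depends on [1:r]
#7=r depends on [6:r]
sources: [0:u, 1:r, 4:p]
N(rest) = Σ N(rest − s) over sources s of rest; N(one piece) = 1:
  size 1 → [5]=1  [7]=1
  size 2 → [3,5]=1  [4,5]=1  [5,7]=2  [6,7]=1
  size 3 → [1,6,7]=1  [2,3,5]=1  [3,4,5]=2  [3,5,7]=3  [4,5,7]=3  [5,6,7]=3
  size 4 → [0,2,3,5]=1  [1,5,6,7]=4  [2,3,4,5]=3  [2,3,5,7]=4  [3,4,5,7]=8  [3,5,6,7]=6  [4,5,6,7]=6
  size 5 → [0,2,3,4,5]=4  [0,2,3,5,7]=5  [1,3,5,6,7]=10  [1,4,5,6,7]=10  [2,3,4,5,7]=15  [2,3,5,6,7]=10  [3,4,5,6,7]=20
  size 6 → [0,2,3,4,5,7]=24  [0,2,3,5,6,7]=15  [1,2,3,5,6,7]=20  [1,3,4,5,6,7]=40  [2,3,4,5,6,7]=45
  first=0(u) contributes 105
  first=1(r) contributes 84
  first=4(p) contributes 35
|[w]| = 224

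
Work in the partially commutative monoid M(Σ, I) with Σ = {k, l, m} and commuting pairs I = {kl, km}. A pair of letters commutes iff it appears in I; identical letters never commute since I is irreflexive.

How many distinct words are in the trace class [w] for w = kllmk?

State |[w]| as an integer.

drop 0:k onto floor
drop 1:l onto floor
drop 2:l onto {1:l}
drop 3:m onto {2:l}
drop 4:k onto {0:k}
ground layer = {0:k, 1:l}
drop-orders for the pieces not yet dropped (sum over which currently-grounded one goes next):
  1 to go: {3} 1  {4} 1
  2 to go: {0,4} 1  {2,3} 1  {3,4} 2
  3 to go: {0,3,4} 3  {1,2,3} 1  {2,3,4} 3
  if 0:k drops first: 4 orders
  if 1:l drops first: 6 orders
heap linearizations: 10

10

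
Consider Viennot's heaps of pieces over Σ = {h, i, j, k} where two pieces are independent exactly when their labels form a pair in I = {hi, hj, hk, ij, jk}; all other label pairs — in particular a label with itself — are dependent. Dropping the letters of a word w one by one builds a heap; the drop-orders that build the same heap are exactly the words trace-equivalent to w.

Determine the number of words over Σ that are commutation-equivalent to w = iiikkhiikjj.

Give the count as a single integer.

#0=i has no predecessor
#1=i depends on [0:i]
#2=i depends on [1:i]
#3=k depends on [2:i]
#4=k depends on [3:k]
#5=h has no predecessor
#6=i depends on [4:k]
#7=i depends on [6:i]
#8=k depends on [7:i]
#9=j has no predecessor
#10=j depends on [9:j]
sources: [0:i, 5:h, 9:j]
N(rest) = Σ N(rest − s) over sources s of rest; N(one piece) = 1:
  size 1 → [5]=1  [8]=1  [10]=1
  size 2 → [5,8]=2  [5,10]=2  [7,8]=1  [8,10]=2  [9,10]=1
  size 3 → [5,7,8]=3  [5,8,10]=6  [5,9,10]=3  [6,7,8]=1  [7,8,10]=3  [8,9,10]=3
  size 4 → [4,6,7,8]=1  [5,6,7,8]=4  [5,7,8,10]=12  [5,8,9,10]=12  [6,7,8,10]=4  [7,8,9,10]=6
  size 5 → [3,4,6,7,8]=1  [4,5,6,7,8]=5  [4,6,7,8,10]=5  [5,6,7,8,10]=20  [5,7,8,9,10]=30  [6,7,8,9,10]=10
  size 6 → [2,3,4,6,7,8]=1  [3,4,5,6,7,8]=6  [3,4,6,7,8,10]=6  [4,5,6,7,8,10]=30  [4,6,7,8,9,10]=15  [5,6,7,8,9,10]=60
  size 7 → [1,2,3,4,6,7,8]=1  [2,3,4,5,6,7,8]=7  [2,3,4,6,7,8,10]=7  [3,4,5,6,7,8,10]=42  [3,4,6,7,8,9,10]=21  [4,5,6,7,8,9,10]=105
  size 8 → [0,1,2,3,4,6,7,8]=1  [1,2,3,4,5,6,7,8]=8  [1,2,3,4,6,7,8,10]=8  [2,3,4,5,6,7,8,10]=56  [2,3,4,6,7,8,9,10]=28  [3,4,5,6,7,8,9,10]=168
  size 9 → [0,1,2,3,4,5,6,7,8]=9  [0,1,2,3,4,6,7,8,10]=9  [1,2,3,4,5,6,7,8,10]=72  [1,2,3,4,6,7,8,9,10]=36  [2,3,4,5,6,7,8,9,10]=252
  first=0(i) contributes 360
  first=5(h) contributes 45
  first=9(j) contributes 90
|[w]| = 495

495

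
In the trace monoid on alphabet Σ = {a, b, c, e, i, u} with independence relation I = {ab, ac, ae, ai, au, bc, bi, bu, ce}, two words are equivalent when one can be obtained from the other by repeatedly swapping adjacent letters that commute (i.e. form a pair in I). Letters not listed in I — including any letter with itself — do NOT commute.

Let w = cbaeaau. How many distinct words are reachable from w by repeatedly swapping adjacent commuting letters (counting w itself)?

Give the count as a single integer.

piece 0:c — minimal
piece 1:b — minimal
piece 2:a — minimal
piece 3:e rests on {1:b}
piece 4:a rests on {2:a}
piece 5:a rests on {4:a}
piece 6:u rests on {0:c, 3:e}
minimal pieces: {0:c, 1:b, 2:a}
ways to finish when only these pieces remain (= sum over removing one remaining piece with nothing left below it):
  1 left: {5}→1  {6}→1
  2 left: {0,6}→1  {3,6}→1  {4,5}→1  {5,6}→2
  3 left: {0,3,6}→2  {0,5,6}→3  {1,3,6}→1  {2,4,5}→1  {3,5,6}→3  {4,5,6}→3
  4 left: {0,1,3,6}→3  {0,3,5,6}→8  {0,4,5,6}→6  {1,3,5,6}→4  {2,4,5,6}→4  {3,4,5,6}→6
  5 left: {0,1,3,5,6}→15  {0,2,4,5,6}→10  {0,3,4,5,6}→20  {1,3,4,5,6}→10  {2,3,4,5,6}→10
  placing 0:c first → 20 extensions
  placing 1:b first → 40 extensions
  placing 2:a first → 45 extensions
total linear extensions = 105

105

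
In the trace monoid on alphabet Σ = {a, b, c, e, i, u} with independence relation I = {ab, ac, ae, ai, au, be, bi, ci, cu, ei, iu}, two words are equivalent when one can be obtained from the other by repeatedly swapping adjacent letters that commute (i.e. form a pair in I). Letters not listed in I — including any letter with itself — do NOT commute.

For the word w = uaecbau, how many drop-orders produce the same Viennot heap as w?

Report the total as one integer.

21

drop 0:u onto floor
drop 1:a onto floor
drop 2:e onto {0:u}
drop 3:c onto {2:e}
drop 4:b onto {3:c}
drop 5:a onto {1:a}
drop 6:u onto {4:b}
ground layer = {0:u, 1:a}
drop-orders for the pieces not yet dropped (sum over which currently-grounded one goes next):
  1 to go: {5} 1  {6} 1
  2 to go: {1,5} 1  {4,6} 1  {5,6} 2
  3 to go: {1,5,6} 3  {3,4,6} 1  {4,5,6} 3
  4 to go: {1,4,5,6} 6  {2,3,4,6} 1  {3,4,5,6} 4
  5 to go: {0,2,3,4,6} 1  {1,3,4,5,6} 10  {2,3,4,5,6} 5
  if 0:u drops first: 15 orders
  if 1:a drops first: 6 orders
heap linearizations: 21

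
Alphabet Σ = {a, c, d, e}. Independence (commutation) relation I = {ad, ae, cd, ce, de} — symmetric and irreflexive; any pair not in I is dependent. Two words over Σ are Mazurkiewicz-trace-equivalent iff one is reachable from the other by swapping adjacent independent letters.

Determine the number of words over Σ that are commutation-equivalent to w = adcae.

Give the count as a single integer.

0(a) covers ∅
1(d) covers ∅
2(c) covers 0:a
3(a) covers 2:c
4(e) covers ∅
floor of heap: 0:a, 1:d, 4:e
completions by unplaced set U, small U first (add the entries for U minus each lowest piece of U):
  |U|=1: {1}:1  {3}:1  {4}:1
  |U|=2: {1,3}:2  {1,4}:2  {2,3}:1  {3,4}:2
  |U|=3: {0,2,3}:1  {1,2,3}:3  {1,3,4}:6  {2,3,4}:3
  start at 0(a): 12
  start at 1(d): 4
  start at 4(e): 4
sum over floor = 20

20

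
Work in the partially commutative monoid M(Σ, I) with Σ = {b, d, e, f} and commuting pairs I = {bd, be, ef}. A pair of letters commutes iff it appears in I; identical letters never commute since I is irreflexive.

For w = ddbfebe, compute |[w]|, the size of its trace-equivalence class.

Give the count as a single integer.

#0=d has no predecessor
#1=d depends on [0:d]
#2=b has no predecessor
#3=f depends on [1:d, 2:b]
#4=e depends on [1:d]
#5=b depends on [3:f]
#6=e depends on [4:e]
sources: [0:d, 2:b]
N(rest) = Σ N(rest − s) over sources s of rest; N(one piece) = 1:
  size 1 → [5]=1  [6]=1
  size 2 → [3,5]=1  [4,6]=1  [5,6]=2
  size 3 → [2,3,5]=1  [3,5,6]=3  [4,5,6]=3
  size 4 → [2,3,5,6]=4  [3,4,5,6]=6
  size 5 → [1,3,4,5,6]=6  [2,3,4,5,6]=10
  first=0(d) contributes 16
  first=2(b) contributes 6
|[w]| = 22

22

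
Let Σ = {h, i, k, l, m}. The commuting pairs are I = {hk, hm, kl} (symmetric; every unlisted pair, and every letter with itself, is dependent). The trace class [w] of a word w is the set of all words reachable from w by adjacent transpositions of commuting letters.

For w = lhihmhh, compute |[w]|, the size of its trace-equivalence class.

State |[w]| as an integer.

4

0(l) covers ∅
1(h) covers 0:l
2(i) covers 1:h
3(h) covers 2:i
4(m) covers 2:i
5(h) covers 3:h
6(h) covers 5:h
floor of heap: 0:l
completions by unplaced set U, small U first (add the entries for U minus each lowest piece of U):
  |U|=1: {4}:1  {6}:1
  |U|=2: {4,6}:2  {5,6}:1
  |U|=3: {3,5,6}:1  {4,5,6}:3
  |U|=4: {3,4,5,6}:4
  |U|=5: {2,3,4,5,6}:4
  start at 0(l): 4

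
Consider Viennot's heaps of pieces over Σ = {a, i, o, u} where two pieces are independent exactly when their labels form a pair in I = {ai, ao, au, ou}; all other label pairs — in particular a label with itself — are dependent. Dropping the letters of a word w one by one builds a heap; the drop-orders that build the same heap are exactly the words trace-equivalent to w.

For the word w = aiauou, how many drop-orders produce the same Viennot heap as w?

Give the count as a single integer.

#0=a has no predecessor
#1=i has no predecessor
#2=a depends on [0:a]
#3=u depends on [1:i]
#4=o depends on [1:i]
#5=u depends on [3:u]
sources: [0:a, 1:i]
N(rest) = Σ N(rest − s) over sources s of rest; N(one piece) = 1:
  size 1 → [2]=1  [4]=1  [5]=1
  size 2 → [0,2]=1  [2,4]=2  [2,5]=2  [3,5]=1  [4,5]=2
  size 3 → [0,2,4]=3  [0,2,5]=3  [2,3,5]=3  [2,4,5]=6  [3,4,5]=3
  size 4 → [0,2,3,5]=6  [0,2,4,5]=12  [1,3,4,5]=3  [2,3,4,5]=12
  first=0(a) contributes 15
  first=1(i) contributes 30
|[w]| = 45

45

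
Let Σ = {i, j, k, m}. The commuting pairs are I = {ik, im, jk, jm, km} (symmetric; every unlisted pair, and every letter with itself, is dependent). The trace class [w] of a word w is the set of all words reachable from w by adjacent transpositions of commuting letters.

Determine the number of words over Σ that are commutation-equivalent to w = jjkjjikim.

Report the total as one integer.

252

drop 0:j onto floor
drop 1:j onto {0:j}
drop 2:k onto floor
drop 3:j onto {1:j}
drop 4:j onto {3:j}
drop 5:i onto {4:j}
drop 6:k onto {2:k}
drop 7:i onto {5:i}
drop 8:m onto floor
ground layer = {0:j, 2:k, 8:m}
drop-orders for the pieces not yet dropped (sum over which currently-grounded one goes next):
  1 to go: {6} 1  {7} 1  {8} 1
  2 to go: {2,6} 1  {5,7} 1  {6,7} 2  {6,8} 2  {7,8} 2
  3 to go: {2,6,7} 3  {2,6,8} 3  {4,5,7} 1  {5,6,7} 3  {5,7,8} 3  {6,7,8} 6
  4 to go: {2,5,6,7} 6  {2,6,7,8} 12  {3,4,5,7} 1  {4,5,6,7} 4  {4,5,7,8} 4  {5,6,7,8} 12
  5 to go: {1,3,4,5,7} 1  {2,4,5,6,7} 10  {2,5,6,7,8} 30  {3,4,5,6,7} 5  {3,4,5,7,8} 5  {4,5,6,7,8} 20
  6 to go: {0,1,3,4,5,7} 1  {1,3,4,5,6,7} 6  {1,3,4,5,7,8} 6  {2,3,4,5,6,7} 15  {2,4,5,6,7,8} 60  {3,4,5,6,7,8} 30
  7 to go: {0,1,3,4,5,6,7} 7  {0,1,3,4,5,7,8} 7  {1,2,3,4,5,6,7} 21  {1,3,4,5,6,7,8} 42  {2,3,4,5,6,7,8} 105
  if 0:j drops first: 168 orders
  if 2:k drops first: 56 orders
  if 8:m drops first: 28 orders
heap linearizations: 252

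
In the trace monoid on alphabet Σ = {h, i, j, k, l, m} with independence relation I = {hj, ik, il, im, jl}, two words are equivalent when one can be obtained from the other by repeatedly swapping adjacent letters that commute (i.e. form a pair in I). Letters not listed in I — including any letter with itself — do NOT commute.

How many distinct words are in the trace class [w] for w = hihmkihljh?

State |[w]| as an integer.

12

0(h) covers ∅
1(i) covers 0:h
2(h) covers 1:i
3(m) covers 2:h
4(k) covers 3:m
5(i) covers 2:h
6(h) covers 4:k, 5:i
7(l) covers 6:h
8(j) covers 4:k, 5:i
9(h) covers 7:l
floor of heap: 0:h
completions by unplaced set U, small U first (add the entries for U minus each lowest piece of U):
  |U|=1: {8}:1  {9}:1
  |U|=2: {7,9}:1  {8,9}:2
  |U|=3: {6,7,9}:1  {7,8,9}:3
  |U|=4: {6,7,8,9}:4
  |U|=5: {4,6,7,8,9}:4  {5,6,7,8,9}:4
  |U|=6: {3,4,6,7,8,9}:4  {4,5,6,7,8,9}:8
  |U|=7: {3,4,5,6,7,8,9}:12
  |U|=8: {2,3,4,5,6,7,8,9}:12
  start at 0(h): 12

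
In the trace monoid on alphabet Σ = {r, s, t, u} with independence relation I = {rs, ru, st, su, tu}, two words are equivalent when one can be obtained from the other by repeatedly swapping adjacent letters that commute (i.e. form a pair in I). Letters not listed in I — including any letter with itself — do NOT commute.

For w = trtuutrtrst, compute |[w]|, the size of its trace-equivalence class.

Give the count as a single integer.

0(t) covers ∅
1(r) covers 0:t
2(t) covers 1:r
3(u) covers ∅
4(u) covers 3:u
5(t) covers 2:t
6(r) covers 5:t
7(t) covers 6:r
8(r) covers 7:t
9(s) covers ∅
10(t) covers 8:r
floor of heap: 0:t, 3:u, 9:s
completions by unplaced set U, small U first (add the entries for U minus each lowest piece of U):
  |U|=1: {4}:1  {9}:1  {10}:1
  |U|=2: {3,4}:1  {4,9}:2  {4,10}:2  {8,10}:1  {9,10}:2
  |U|=3: {3,4,9}:3  {3,4,10}:3  {4,8,10}:3  {4,9,10}:6  {7,8,10}:1  {8,9,10}:3
  |U|=4: {3,4,8,10}:6  {3,4,9,10}:12  {4,7,8,10}:4  {4,8,9,10}:12  {6,7,8,10}:1  {7,8,9,10}:4
  |U|=5: {3,4,7,8,10}:10  {3,4,8,9,10}:30  {4,6,7,8,10}:5  {4,7,8,9,10}:20  {5,6,7,8,10}:1  {6,7,8,9,10}:5
  |U|=6: {2,5,6,7,8,10}:1  {3,4,6,7,8,10}:15  {3,4,7,8,9,10}:60  {4,5,6,7,8,10}:6  {4,6,7,8,9,10}:30  {5,6,7,8,9,10}:6
  |U|=7: {1,2,5,6,7,8,10}:1  {2,4,5,6,7,8,10}:7  {2,5,6,7,8,9,10}:7  {3,4,5,6,7,8,10}:21  {3,4,6,7,8,9,10}:105  {4,5,6,7,8,9,10}:42
  |U|=8: {0,1,2,5,6,7,8,10}:1  {1,2,4,5,6,7,8,10}:8  {1,2,5,6,7,8,9,10}:8  {2,3,4,5,6,7,8,10}:28  {2,4,5,6,7,8,9,10}:56  {3,4,5,6,7,8,9,10}:168
  |U|=9: {0,1,2,4,5,6,7,8,10}:9  {0,1,2,5,6,7,8,9,10}:9  {1,2,3,4,5,6,7,8,10}:36  {1,2,4,5,6,7,8,9,10}:72  {2,3,4,5,6,7,8,9,10}:252
  start at 0(t): 360
  start at 3(u): 90
  start at 9(s): 45
sum over floor = 495

495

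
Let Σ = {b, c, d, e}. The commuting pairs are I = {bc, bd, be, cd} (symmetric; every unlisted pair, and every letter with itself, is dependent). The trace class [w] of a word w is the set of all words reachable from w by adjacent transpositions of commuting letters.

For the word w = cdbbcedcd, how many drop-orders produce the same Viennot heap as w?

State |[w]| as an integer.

0(c) covers ∅
1(d) covers ∅
2(b) covers ∅
3(b) covers 2:b
4(c) covers 0:c
5(e) covers 1:d, 4:c
6(d) covers 5:e
7(c) covers 5:e
8(d) covers 6:d
floor of heap: 0:c, 1:d, 2:b
completions by unplaced set U, small U first (add the entries for U minus each lowest piece of U):
  |U|=1: {3}:1  {7}:1  {8}:1
  |U|=2: {2,3}:1  {3,7}:2  {3,8}:2  {6,8}:1  {7,8}:2
  |U|=3: {2,3,7}:3  {2,3,8}:3  {3,6,8}:3  {3,7,8}:6  {6,7,8}:3
  |U|=4: {2,3,6,8}:6  {2,3,7,8}:12  {3,6,7,8}:12  {5,6,7,8}:3
  |U|=5: {1,5,6,7,8}:3  {2,3,6,7,8}:30  {3,5,6,7,8}:15  {4,5,6,7,8}:3
  |U|=6: {0,4,5,6,7,8}:3  {1,3,5,6,7,8}:18  {1,4,5,6,7,8}:6  {2,3,5,6,7,8}:45  {3,4,5,6,7,8}:18
  |U|=7: {0,1,4,5,6,7,8}:9  {0,3,4,5,6,7,8}:21  {1,2,3,5,6,7,8}:63  {1,3,4,5,6,7,8}:42  {2,3,4,5,6,7,8}:63
  start at 0(c): 168
  start at 1(d): 84
  start at 2(b): 72
sum over floor = 324

324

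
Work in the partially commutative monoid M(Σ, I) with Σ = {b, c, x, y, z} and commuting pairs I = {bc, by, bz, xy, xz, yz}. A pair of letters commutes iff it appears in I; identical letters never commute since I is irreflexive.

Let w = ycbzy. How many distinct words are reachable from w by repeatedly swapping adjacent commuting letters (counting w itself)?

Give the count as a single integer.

10

0(y) covers ∅
1(c) covers 0:y
2(b) covers ∅
3(z) covers 1:c
4(y) covers 1:c
floor of heap: 0:y, 2:b
completions by unplaced set U, small U first (add the entries for U minus each lowest piece of U):
  |U|=1: {2}:1  {3}:1  {4}:1
  |U|=2: {2,3}:2  {2,4}:2  {3,4}:2
  |U|=3: {1,3,4}:2  {2,3,4}:6
  start at 0(y): 8
  start at 2(b): 2
sum over floor = 10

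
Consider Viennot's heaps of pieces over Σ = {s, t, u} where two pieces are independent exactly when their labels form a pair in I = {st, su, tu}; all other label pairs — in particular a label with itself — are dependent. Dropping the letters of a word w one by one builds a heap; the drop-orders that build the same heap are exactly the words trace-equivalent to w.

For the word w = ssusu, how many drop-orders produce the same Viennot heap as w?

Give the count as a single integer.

#0=s has no predecessor
#1=s depends on [0:s]
#2=u has no predecessor
#3=s depends on [1:s]
#4=u depends on [2:u]
sources: [0:s, 2:u]
N(rest) = Σ N(rest − s) over sources s of rest; N(one piece) = 1:
  size 1 → [3]=1  [4]=1
  size 2 → [1,3]=1  [2,4]=1  [3,4]=2
  size 3 → [0,1,3]=1  [1,3,4]=3  [2,3,4]=3
  first=0(s) contributes 6
  first=2(u) contributes 4
|[w]| = 10

10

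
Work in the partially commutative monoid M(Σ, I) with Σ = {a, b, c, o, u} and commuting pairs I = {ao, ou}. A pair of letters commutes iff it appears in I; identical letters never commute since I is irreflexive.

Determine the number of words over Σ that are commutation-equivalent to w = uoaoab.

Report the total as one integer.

10

piece 0:u — minimal
piece 1:o — minimal
piece 2:a rests on {0:u}
piece 3:o rests on {1:o}
piece 4:a rests on {2:a}
piece 5:b rests on {3:o, 4:a}
minimal pieces: {0:u, 1:o}
ways to finish when only these pieces remain (= sum over removing one remaining piece with nothing left below it):
  1 left: {5}→1
  2 left: {3,5}→1  {4,5}→1
  3 left: {1,3,5}→1  {2,4,5}→1  {3,4,5}→2
  4 left: {0,2,4,5}→1  {1,3,4,5}→3  {2,3,4,5}→3
  placing 0:u first → 6 extensions
  placing 1:o first → 4 extensions
total linear extensions = 10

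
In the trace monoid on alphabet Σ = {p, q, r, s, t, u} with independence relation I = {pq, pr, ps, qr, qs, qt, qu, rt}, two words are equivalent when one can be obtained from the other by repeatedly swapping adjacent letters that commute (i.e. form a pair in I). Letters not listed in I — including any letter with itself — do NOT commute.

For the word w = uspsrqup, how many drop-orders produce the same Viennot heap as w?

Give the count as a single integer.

0(u) covers ∅
1(s) covers 0:u
2(p) covers 0:u
3(s) covers 1:s
4(r) covers 3:s
5(q) covers ∅
6(u) covers 2:p, 4:r
7(p) covers 6:u
floor of heap: 0:u, 5:q
completions by unplaced set U, small U first (add the entries for U minus each lowest piece of U):
  |U|=1: {5}:1  {7}:1
  |U|=2: {5,7}:2  {6,7}:1
  |U|=3: {2,6,7}:1  {4,6,7}:1  {5,6,7}:3
  |U|=4: {2,4,6,7}:2  {2,5,6,7}:4  {3,4,6,7}:1  {4,5,6,7}:4
  |U|=5: {1,3,4,6,7}:1  {2,3,4,6,7}:3  {2,4,5,6,7}:10  {3,4,5,6,7}:5
  |U|=6: {1,2,3,4,6,7}:4  {1,3,4,5,6,7}:6  {2,3,4,5,6,7}:18
  start at 0(u): 28
  start at 5(q): 4
sum over floor = 32

32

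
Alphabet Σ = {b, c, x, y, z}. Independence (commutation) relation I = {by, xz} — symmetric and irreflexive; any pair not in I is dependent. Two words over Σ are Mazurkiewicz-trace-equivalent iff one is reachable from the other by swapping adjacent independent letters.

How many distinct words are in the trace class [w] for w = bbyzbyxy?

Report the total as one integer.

piece 0:b — minimal
piece 1:b rests on {0:b}
piece 2:y — minimal
piece 3:z rests on {1:b, 2:y}
piece 4:b rests on {3:z}
piece 5:y rests on {3:z}
piece 6:x rests on {4:b, 5:y}
piece 7:y rests on {6:x}
minimal pieces: {0:b, 2:y}
ways to finish when only these pieces remain (= sum over removing one remaining piece with nothing left below it):
  1 left: {7}→1
  2 left: {6,7}→1
  3 left: {4,6,7}→1  {5,6,7}→1
  4 left: {4,5,6,7}→2
  5 left: {3,4,5,6,7}→2
  6 left: {1,3,4,5,6,7}→2  {2,3,4,5,6,7}→2
  placing 0:b first → 4 extensions
  placing 2:y first → 2 extensions
total linear extensions = 6

6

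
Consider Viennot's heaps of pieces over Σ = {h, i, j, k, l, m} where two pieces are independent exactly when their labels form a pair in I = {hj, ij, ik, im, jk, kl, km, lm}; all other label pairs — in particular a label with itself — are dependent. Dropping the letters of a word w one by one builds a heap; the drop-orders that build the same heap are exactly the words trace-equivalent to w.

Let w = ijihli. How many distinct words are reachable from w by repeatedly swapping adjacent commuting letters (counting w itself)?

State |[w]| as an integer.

4

0(i) covers ∅
1(j) covers ∅
2(i) covers 0:i
3(h) covers 2:i
4(l) covers 1:j, 3:h
5(i) covers 4:l
floor of heap: 0:i, 1:j
completions by unplaced set U, small U first (add the entries for U minus each lowest piece of U):
  |U|=1: {5}:1
  |U|=2: {4,5}:1
  |U|=3: {1,4,5}:1  {3,4,5}:1
  |U|=4: {1,3,4,5}:2  {2,3,4,5}:1
  start at 0(i): 3
  start at 1(j): 1
sum over floor = 4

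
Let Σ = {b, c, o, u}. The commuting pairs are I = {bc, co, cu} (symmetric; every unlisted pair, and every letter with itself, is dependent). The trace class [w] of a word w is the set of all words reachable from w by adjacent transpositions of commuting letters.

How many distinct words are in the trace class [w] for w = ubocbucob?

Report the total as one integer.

36

#0=u has no predecessor
#1=b depends on [0:u]
#2=o depends on [1:b]
#3=c has no predecessor
#4=b depends on [2:o]
#5=u depends on [4:b]
#6=c depends on [3:c]
#7=o depends on [5:u]
#8=b depends on [7:o]
sources: [0:u, 3:c]
N(rest) = Σ N(rest − s) over sources s of rest; N(one piece) = 1:
  size 1 → [6]=1  [8]=1
  size 2 → [3,6]=1  [6,8]=2  [7,8]=1
  size 3 → [3,6,8]=3  [5,7,8]=1  [6,7,8]=3
  size 4 → [3,6,7,8]=6  [4,5,7,8]=1  [5,6,7,8]=4
  size 5 → [2,4,5,7,8]=1  [3,5,6,7,8]=10  [4,5,6,7,8]=5
  size 6 → [1,2,4,5,7,8]=1  [2,4,5,6,7,8]=6  [3,4,5,6,7,8]=15
  size 7 → [0,1,2,4,5,7,8]=1  [1,2,4,5,6,7,8]=7  [2,3,4,5,6,7,8]=21
  first=0(u) contributes 28
  first=3(c) contributes 8
|[w]| = 36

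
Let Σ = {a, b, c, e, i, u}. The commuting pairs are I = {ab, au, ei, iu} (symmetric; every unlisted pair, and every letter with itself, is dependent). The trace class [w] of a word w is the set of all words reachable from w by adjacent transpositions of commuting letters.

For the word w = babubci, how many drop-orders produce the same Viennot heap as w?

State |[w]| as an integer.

5

drop 0:b onto floor
drop 1:a onto floor
drop 2:b onto {0:b}
drop 3:u onto {2:b}
drop 4:b onto {3:u}
drop 5:c onto {1:a, 4:b}
drop 6:i onto {5:c}
ground layer = {0:b, 1:a}
drop-orders for the pieces not yet dropped (sum over which currently-grounded one goes next):
  1 to go: {6} 1
  2 to go: {5,6} 1
  3 to go: {1,5,6} 1  {4,5,6} 1
  4 to go: {1,4,5,6} 2  {3,4,5,6} 1
  5 to go: {1,3,4,5,6} 3  {2,3,4,5,6} 1
  if 0:b drops first: 4 orders
  if 1:a drops first: 1 orders
heap linearizations: 5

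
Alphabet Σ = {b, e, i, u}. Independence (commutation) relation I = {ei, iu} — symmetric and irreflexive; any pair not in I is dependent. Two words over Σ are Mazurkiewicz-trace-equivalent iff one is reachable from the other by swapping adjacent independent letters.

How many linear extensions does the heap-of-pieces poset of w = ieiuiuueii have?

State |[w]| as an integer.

252

piece 0:i — minimal
piece 1:e — minimal
piece 2:i rests on {0:i}
piece 3:u rests on {1:e}
piece 4:i rests on {2:i}
piece 5:u rests on {3:u}
piece 6:u rests on {5:u}
piece 7:e rests on {6:u}
piece 8:i rests on {4:i}
piece 9:i rests on {8:i}
minimal pieces: {0:i, 1:e}
ways to finish when only these pieces remain (= sum over removing one remaining piece with nothing left below it):
  1 left: {7}→1  {9}→1
  2 left: {6,7}→1  {7,9}→2  {8,9}→1
  3 left: {4,8,9}→1  {5,6,7}→1  {6,7,9}→3  {7,8,9}→3
  4 left: {2,4,8,9}→1  {3,5,6,7}→1  {4,7,8,9}→4  {5,6,7,9}→4  {6,7,8,9}→6
  5 left: {0,2,4,8,9}→1  {1,3,5,6,7}→1  {2,4,7,8,9}→5  {3,5,6,7,9}→5  {4,6,7,8,9}→10  {5,6,7,8,9}→10
  6 left: {0,2,4,7,8,9}→6  {1,3,5,6,7,9}→6  {2,4,6,7,8,9}→15  {3,5,6,7,8,9}→15  {4,5,6,7,8,9}→20
  7 left: {0,2,4,6,7,8,9}→21  {1,3,5,6,7,8,9}→21  {2,4,5,6,7,8,9}→35  {3,4,5,6,7,8,9}→35
  8 left: {0,2,4,5,6,7,8,9}→56  {1,3,4,5,6,7,8,9}→56  {2,3,4,5,6,7,8,9}→70
  placing 0:i first → 126 extensions
  placing 1:e first → 126 extensions
total linear extensions = 252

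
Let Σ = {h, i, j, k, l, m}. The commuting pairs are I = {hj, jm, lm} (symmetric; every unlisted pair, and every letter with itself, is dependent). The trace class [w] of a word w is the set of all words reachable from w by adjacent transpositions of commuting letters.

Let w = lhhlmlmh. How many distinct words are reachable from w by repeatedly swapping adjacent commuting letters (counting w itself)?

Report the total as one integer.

piece 0:l — minimal
piece 1:h rests on {0:l}
piece 2:h rests on {1:h}
piece 3:l rests on {2:h}
piece 4:m rests on {2:h}
piece 5:l rests on {3:l}
piece 6:m rests on {4:m}
piece 7:h rests on {5:l, 6:m}
minimal pieces: {0:l}
ways to finish when only these pieces remain (= sum over removing one remaining piece with nothing left below it):
  1 left: {7}→1
  2 left: {5,7}→1  {6,7}→1
  3 left: {3,5,7}→1  {4,6,7}→1  {5,6,7}→2
  4 left: {3,5,6,7}→3  {4,5,6,7}→3
  5 left: {3,4,5,6,7}→6
  6 left: {2,3,4,5,6,7}→6
  placing 0:l first → 6 extensions

6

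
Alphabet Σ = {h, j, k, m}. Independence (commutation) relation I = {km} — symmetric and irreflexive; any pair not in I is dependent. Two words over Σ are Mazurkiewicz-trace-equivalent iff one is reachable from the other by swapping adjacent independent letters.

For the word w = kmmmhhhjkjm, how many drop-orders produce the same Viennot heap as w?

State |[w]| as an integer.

4

#0=k has no predecessor
#1=m has no predecessor
#2=m depends on [1:m]
#3=m depends on [2:m]
#4=h depends on [0:k, 3:m]
#5=h depends on [4:h]
#6=h depends on [5:h]
#7=j depends on [6:h]
#8=k depends on [7:j]
#9=j depends on [8:k]
#10=m depends on [9:j]
sources: [0:k, 1:m]
N(rest) = Σ N(rest − s) over sources s of rest; N(one piece) = 1:
  size 1 → [10]=1
  size 2 → [9,10]=1
  size 3 → [8,9,10]=1
  size 4 → [7,8,9,10]=1
  size 5 → [6,7,8,9,10]=1
  size 6 → [5,6,7,8,9,10]=1
  size 7 → [4,5,6,7,8,9,10]=1
  size 8 → [0,4,5,6,7,8,9,10]=1  [3,4,5,6,7,8,9,10]=1
  size 9 → [0,3,4,5,6,7,8,9,10]=2  [2,3,4,5,6,7,8,9,10]=1
  first=0(k) contributes 1
  first=1(m) contributes 3
|[w]| = 4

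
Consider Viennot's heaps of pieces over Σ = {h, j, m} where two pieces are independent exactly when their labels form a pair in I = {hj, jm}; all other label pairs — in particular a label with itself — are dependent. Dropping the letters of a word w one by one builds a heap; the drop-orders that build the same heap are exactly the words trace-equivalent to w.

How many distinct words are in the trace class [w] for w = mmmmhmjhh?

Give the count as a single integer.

drop 0:m onto floor
drop 1:m onto {0:m}
drop 2:m onto {1:m}
drop 3:m onto {2:m}
drop 4:h onto {3:m}
drop 5:m onto {4:h}
drop 6:j onto floor
drop 7:h onto {5:m}
drop 8:h onto {7:h}
ground layer = {0:m, 6:j}
drop-orders for the pieces not yet dropped (sum over which currently-grounded one goes next):
  1 to go: {6} 1  {8} 1
  2 to go: {6,8} 2  {7,8} 1
  3 to go: {5,7,8} 1  {6,7,8} 3
  4 to go: {4,5,7,8} 1  {5,6,7,8} 4
  5 to go: {3,4,5,7,8} 1  {4,5,6,7,8} 5
  6 to go: {2,3,4,5,7,8} 1  {3,4,5,6,7,8} 6
  7 to go: {1,2,3,4,5,7,8} 1  {2,3,4,5,6,7,8} 7
  if 0:m drops first: 8 orders
  if 6:j drops first: 1 orders
heap linearizations: 9

9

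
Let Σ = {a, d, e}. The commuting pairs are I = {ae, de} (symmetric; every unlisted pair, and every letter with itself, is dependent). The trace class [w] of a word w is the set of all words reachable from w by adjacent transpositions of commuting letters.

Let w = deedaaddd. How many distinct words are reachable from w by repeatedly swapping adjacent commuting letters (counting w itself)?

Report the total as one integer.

0(d) covers ∅
1(e) covers ∅
2(e) covers 1:e
3(d) covers 0:d
4(a) covers 3:d
5(a) covers 4:a
6(d) covers 5:a
7(d) covers 6:d
8(d) covers 7:d
floor of heap: 0:d, 1:e
completions by unplaced set U, small U first (add the entries for U minus each lowest piece of U):
  |U|=1: {2}:1  {8}:1
  |U|=2: {1,2}:1  {2,8}:2  {7,8}:1
  |U|=3: {1,2,8}:3  {2,7,8}:3  {6,7,8}:1
  |U|=4: {1,2,7,8}:6  {2,6,7,8}:4  {5,6,7,8}:1
  |U|=5: {1,2,6,7,8}:10  {2,5,6,7,8}:5  {4,5,6,7,8}:1
  |U|=6: {1,2,5,6,7,8}:15  {2,4,5,6,7,8}:6  {3,4,5,6,7,8}:1
  |U|=7: {0,3,4,5,6,7,8}:1  {1,2,4,5,6,7,8}:21  {2,3,4,5,6,7,8}:7
  start at 0(d): 28
  start at 1(e): 8
sum over floor = 36

36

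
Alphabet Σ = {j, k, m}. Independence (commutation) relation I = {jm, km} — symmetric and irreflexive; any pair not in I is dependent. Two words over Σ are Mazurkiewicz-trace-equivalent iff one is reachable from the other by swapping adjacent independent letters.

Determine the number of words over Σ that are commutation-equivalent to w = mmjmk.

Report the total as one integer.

drop 0:m onto floor
drop 1:m onto {0:m}
drop 2:j onto floor
drop 3:m onto {1:m}
drop 4:k onto {2:j}
ground layer = {0:m, 2:j}
drop-orders for the pieces not yet dropped (sum over which currently-grounded one goes next):
  1 to go: {3} 1  {4} 1
  2 to go: {1,3} 1  {2,4} 1  {3,4} 2
  3 to go: {0,1,3} 1  {1,3,4} 3  {2,3,4} 3
  if 0:m drops first: 6 orders
  if 2:j drops first: 4 orders
heap linearizations: 10

10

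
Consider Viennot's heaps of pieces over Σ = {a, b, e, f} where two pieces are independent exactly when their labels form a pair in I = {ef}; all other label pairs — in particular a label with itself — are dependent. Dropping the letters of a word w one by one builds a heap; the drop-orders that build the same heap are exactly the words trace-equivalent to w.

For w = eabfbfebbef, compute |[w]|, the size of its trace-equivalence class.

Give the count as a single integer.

piece 0:e — minimal
piece 1:a rests on {0:e}
piece 2:b rests on {1:a}
piece 3:f rests on {2:b}
piece 4:b rests on {3:f}
piece 5:f rests on {4:b}
piece 6:e rests on {4:b}
piece 7:b rests on {5:f, 6:e}
piece 8:b rests on {7:b}
piece 9:e rests on {8:b}
piece 10:f rests on {8:b}
minimal pieces: {0:e}
ways to finish when only these pieces remain (= sum over removing one remaining piece with nothing left below it):
  1 left: {9}→1  {10}→1
  2 left: {9,10}→2
  3 left: {8,9,10}→2
  4 left: {7,8,9,10}→2
  5 left: {5,7,8,9,10}→2  {6,7,8,9,10}→2
  6 left: {5,6,7,8,9,10}→4
  7 left: {4,5,6,7,8,9,10}→4
  8 left: {3,4,5,6,7,8,9,10}→4
  9 left: {2,3,4,5,6,7,8,9,10}→4
  placing 0:e first → 4 extensions

4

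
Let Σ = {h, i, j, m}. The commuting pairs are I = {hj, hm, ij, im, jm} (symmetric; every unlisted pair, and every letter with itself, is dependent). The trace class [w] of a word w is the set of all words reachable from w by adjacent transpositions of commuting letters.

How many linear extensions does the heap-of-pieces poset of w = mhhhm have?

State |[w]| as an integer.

0(m) covers ∅
1(h) covers ∅
2(h) covers 1:h
3(h) covers 2:h
4(m) covers 0:m
floor of heap: 0:m, 1:h
completions by unplaced set U, small U first (add the entries for U minus each lowest piece of U):
  |U|=1: {3}:1  {4}:1
  |U|=2: {0,4}:1  {2,3}:1  {3,4}:2
  |U|=3: {0,3,4}:3  {1,2,3}:1  {2,3,4}:3
  start at 0(m): 4
  start at 1(h): 6
sum over floor = 10

10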